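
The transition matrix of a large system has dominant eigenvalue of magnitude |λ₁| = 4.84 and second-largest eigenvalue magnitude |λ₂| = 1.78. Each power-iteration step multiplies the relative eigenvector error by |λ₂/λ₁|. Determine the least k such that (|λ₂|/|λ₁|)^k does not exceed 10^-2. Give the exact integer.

5

|λ₂/λ₁| = 1.78/4.84 = 0.36777
Need k ≥ ln(10^-2) / ln(0.36777) = -4.6052 / -1.0003 ≈ 4.604
Smallest integer k satisfying the bound: 5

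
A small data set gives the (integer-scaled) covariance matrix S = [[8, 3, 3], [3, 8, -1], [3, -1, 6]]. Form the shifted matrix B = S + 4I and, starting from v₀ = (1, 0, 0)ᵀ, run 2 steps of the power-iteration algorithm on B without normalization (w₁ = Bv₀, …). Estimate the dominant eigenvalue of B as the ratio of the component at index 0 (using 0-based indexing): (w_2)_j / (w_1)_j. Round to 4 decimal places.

13.5000

B = S + 4I has rows (12, 3, 3); (3, 12, -1); (3, -1, 10)
w1 = Bv₀ = (12·1 + 3·0 + 3·0; 3·1 + 12·0 + (-1)·0; 3·1 + (-1)·0 + 10·0) = (12, 3, 3)
w2 = Bw1 = (12·12 + 3·3 + 3·3; 3·12 + 12·3 + (-1)·3; 3·12 + (-1)·3 + 10·3) = (162, 69, 63)
Ratio: 162/12 = 13.5000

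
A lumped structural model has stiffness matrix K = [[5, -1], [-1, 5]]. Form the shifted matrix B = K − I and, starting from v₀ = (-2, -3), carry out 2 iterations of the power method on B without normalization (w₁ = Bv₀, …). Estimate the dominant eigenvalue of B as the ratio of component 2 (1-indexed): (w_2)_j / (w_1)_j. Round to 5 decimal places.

μ ≈ 3.50000

B = K − I has rows (4, -1); (-1, 4)
w1 = Bv₀ = (4·(-2) + (-1)·(-3); (-1)·(-2) + 4·(-3)) = (-5, -10)
w2 = Bw1 = (4·(-5) + (-1)·(-10); (-1)·(-5) + 4·(-10)) = (-10, -35)
Ratio: -35/-10 = 3.50000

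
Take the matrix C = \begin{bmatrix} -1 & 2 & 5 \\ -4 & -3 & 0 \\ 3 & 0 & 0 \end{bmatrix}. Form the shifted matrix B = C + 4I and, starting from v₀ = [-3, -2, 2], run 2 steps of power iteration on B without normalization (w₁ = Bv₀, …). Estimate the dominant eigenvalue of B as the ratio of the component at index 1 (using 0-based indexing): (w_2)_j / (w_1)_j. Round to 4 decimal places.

2.2000

B = C + 4I has rows (3, 2, 5); (-4, 1, 0); (3, 0, 4)
w1 = Bv₀ = (3·(-3) + 2·(-2) + 5·2; (-4)·(-3) + 1·(-2) + 0·2; 3·(-3) + 0·(-2) + 4·2) = (-3, 10, -1)
w2 = Bw1 = (3·(-3) + 2·10 + 5·(-1); (-4)·(-3) + 1·10 + 0·(-1); 3·(-3) + 0·10 + 4·(-1)) = (6, 22, -13)
Ratio: 22/10 = 2.2000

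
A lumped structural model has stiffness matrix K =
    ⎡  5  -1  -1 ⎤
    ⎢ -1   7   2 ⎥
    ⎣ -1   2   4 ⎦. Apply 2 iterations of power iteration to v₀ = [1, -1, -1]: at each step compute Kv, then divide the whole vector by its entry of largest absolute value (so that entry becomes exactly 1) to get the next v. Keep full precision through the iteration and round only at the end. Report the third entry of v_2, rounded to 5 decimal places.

0.60440

Kv0 = (7.000000, -10.000000, -7.000000); divide by -10.000000 → v1 = (-0.700000, 1.000000, 0.700000)
Kv1 = (-5.200000, 9.100000, 5.500000); divide by 9.100000 → v2 = (-0.571429, 1.000000, 0.604396)
Requested entry of v2: -55/-91 = 0.60440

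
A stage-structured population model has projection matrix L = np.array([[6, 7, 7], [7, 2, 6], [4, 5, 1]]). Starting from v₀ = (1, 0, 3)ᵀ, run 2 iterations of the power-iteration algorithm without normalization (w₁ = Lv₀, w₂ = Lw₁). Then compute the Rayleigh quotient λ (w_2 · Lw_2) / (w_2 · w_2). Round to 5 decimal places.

w1 = Lv₀ = (27, 25, 7)
w2 = Lw1 = (386, 281, 240)
Lw2 = (5963, 4704, 3189)
w2·Lw2 = 386·5963 + 281·4704 + 240·3189 = 4388902; w2·w2 = 386·386 + 281·281 + 240·240 = 285557
λ ≈ 4388902/285557 = 15.36962

15.36962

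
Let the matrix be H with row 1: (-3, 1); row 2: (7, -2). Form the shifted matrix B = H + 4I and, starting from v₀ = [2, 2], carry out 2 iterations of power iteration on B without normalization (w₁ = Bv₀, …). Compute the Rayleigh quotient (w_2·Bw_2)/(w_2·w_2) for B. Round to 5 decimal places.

B = H + 4I has rows (1, 1); (7, 2)
w1 = Bv₀ = (1·2 + 1·2; 7·2 + 2·2) = (4, 18)
w2 = Bw1 = (1·4 + 1·18; 7·4 + 2·18) = (22, 64)
Bw2 = (86, 282)
w2·Bw2 = 19940; w2·w2 = 4580; μ ≈ 19940/4580 = 4.35371

4.35371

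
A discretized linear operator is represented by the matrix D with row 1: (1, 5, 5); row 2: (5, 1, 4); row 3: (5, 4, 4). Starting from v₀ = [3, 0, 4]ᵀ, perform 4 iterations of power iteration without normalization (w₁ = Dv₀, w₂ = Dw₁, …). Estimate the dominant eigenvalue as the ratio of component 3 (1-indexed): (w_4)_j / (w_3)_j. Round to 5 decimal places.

w1 = Dv₀ = (23, 31, 31)
w2 = Dw1 = (333, 270, 363)
w3 = Dw2 = (3498, 3387, 4197)
w4 = Dw3 = (41418, 37665, 47826)
Ratio at component: 47826 / 4197 = 11.39528

11.39528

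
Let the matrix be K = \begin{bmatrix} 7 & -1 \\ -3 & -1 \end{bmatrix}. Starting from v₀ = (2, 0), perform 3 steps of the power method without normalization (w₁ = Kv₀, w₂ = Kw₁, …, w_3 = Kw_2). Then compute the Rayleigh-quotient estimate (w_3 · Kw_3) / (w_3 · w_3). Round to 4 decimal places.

7.3547

w1 = Kv₀ = (14, -6)
w2 = Kw1 = (104, -36)
w3 = Kw2 = (764, -276)
Kw3 = (5624, -2016)
w3·Kw3 = 764·5624 + (-276)·(-2016) = 4853152; w3·w3 = 764·764 + (-276)·(-276) = 659872
λ ≈ 4853152/659872 = 7.3547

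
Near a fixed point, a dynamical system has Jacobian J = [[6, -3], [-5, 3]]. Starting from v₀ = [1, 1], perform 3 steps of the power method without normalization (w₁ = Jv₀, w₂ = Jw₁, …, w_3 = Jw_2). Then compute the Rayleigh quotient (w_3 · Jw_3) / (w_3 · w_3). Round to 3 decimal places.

λ ≈ 8.654

w1 = Jv₀ = (6·1 + (-3)·1; (-5)·1 + 3·1) = (3, -2)
w2 = Jw1 = (6·3 + (-3)·(-2); (-5)·3 + 3·(-2)) = (24, -21)
w3 = Jw2 = (207, -183)
Jw3 = (1791, -1584)
w3·Jw3 = 207·1791 + (-183)·(-1584) = 660609; w3·w3 = 207·207 + (-183)·(-183) = 76338
λ ≈ 660609/76338 = 8.654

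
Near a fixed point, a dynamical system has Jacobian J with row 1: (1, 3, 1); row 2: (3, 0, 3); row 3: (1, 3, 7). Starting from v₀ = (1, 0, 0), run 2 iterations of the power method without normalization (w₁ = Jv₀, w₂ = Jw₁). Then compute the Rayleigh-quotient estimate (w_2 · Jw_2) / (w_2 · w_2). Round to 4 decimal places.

w1 = Jv₀ = (1·1 + 3·0 + 1·0; 3·1 + 0·0 + 3·0; 1·1 + 3·0 + 7·0) = (1, 3, 1)
w2 = Jw1 = (1·1 + 3·3 + 1·1; 3·1 + 0·3 + 3·1; 1·1 + 3·3 + 7·1) = (11, 6, 17)
Jw2 = (46, 84, 148)
w2·Jw2 = 11·46 + 6·84 + 17·148 = 3526; w2·w2 = 11·11 + 6·6 + 17·17 = 446
λ ≈ 3526/446 = 7.9058

λ ≈ 7.9058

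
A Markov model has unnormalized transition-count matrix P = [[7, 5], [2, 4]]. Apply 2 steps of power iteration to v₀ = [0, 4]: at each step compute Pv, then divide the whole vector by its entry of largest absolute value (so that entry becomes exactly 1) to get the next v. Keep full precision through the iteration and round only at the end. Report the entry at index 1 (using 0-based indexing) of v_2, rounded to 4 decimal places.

0.4727

Pv0 = (20.00000, 16.00000); divide by 20.00000 → v1 = (1.00000, 0.80000)
Pv1 = (11.00000, 5.20000); divide by 11.00000 → v2 = (1.00000, 0.47273)
Requested entry of v2: 104/220 = 0.4727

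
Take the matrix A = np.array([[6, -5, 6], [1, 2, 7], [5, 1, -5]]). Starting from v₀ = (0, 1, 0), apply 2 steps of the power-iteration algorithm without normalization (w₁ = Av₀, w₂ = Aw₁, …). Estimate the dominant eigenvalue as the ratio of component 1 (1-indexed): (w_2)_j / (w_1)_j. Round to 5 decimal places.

w1 = Av₀ = (-5, 2, 1)
w2 = Aw1 = (-34, 6, -28)
Ratio at component: -34 / -5 = 6.80000

λ ≈ 6.80000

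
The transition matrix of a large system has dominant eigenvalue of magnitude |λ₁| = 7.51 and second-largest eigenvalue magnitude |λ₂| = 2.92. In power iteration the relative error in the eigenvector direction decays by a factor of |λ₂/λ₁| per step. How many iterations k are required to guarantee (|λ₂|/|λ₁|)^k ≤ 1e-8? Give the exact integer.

|λ₂/λ₁| = 2.92/7.51 = 0.38881
Need k ≥ ln(1e-8) / ln(0.38881) = -18.4207 / -0.9447 ≈ 19.500
Smallest integer k satisfying the bound: 20

20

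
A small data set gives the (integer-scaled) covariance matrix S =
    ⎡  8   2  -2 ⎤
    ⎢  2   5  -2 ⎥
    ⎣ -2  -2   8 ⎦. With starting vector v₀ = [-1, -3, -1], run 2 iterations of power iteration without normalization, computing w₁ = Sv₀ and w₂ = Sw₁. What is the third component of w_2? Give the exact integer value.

54

w1 = Sv₀ = (8·(-1) + 2·(-3) + (-2)·(-1); 2·(-1) + 5·(-3) + (-2)·(-1); (-2)·(-1) + (-2)·(-3) + 8·(-1)) = (-12, -15, 0)
w2 = Sw1 = (8·(-12) + 2·(-15) + (-2)·0; 2·(-12) + 5·(-15) + (-2)·0; (-2)·(-12) + (-2)·(-15) + 8·0) = (-126, -99, 54)
The requested component of w2 is 54.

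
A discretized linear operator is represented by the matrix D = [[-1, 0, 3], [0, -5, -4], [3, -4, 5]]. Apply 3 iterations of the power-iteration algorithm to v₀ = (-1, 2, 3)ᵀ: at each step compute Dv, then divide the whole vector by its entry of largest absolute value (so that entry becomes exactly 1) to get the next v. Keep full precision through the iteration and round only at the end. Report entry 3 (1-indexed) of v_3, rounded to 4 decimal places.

-0.3131

Dv0 = (10.00000, -22.00000, 4.00000); divide by -22.00000 → v1 = (-0.45455, 1.00000, -0.18182)
Dv1 = (-0.09091, -4.27273, -6.27273); divide by -6.27273 → v2 = (0.01449, 0.68116, 1.00000)
Dv2 = (2.98551, -7.40580, 2.31884); divide by -7.40580 → v3 = (-0.40313, 1.00000, -0.31311)
Requested entry of v3: 320/-1022 = -0.3131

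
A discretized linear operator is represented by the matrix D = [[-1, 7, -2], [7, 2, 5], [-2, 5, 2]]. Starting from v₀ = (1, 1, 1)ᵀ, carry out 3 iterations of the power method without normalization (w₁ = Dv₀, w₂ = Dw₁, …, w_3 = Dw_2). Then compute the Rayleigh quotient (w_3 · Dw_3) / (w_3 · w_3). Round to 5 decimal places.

7.78734

w1 = Dv₀ = ((-1)·1 + 7·1 + (-2)·1; 7·1 + 2·1 + 5·1; (-2)·1 + 5·1 + 2·1) = (4, 14, 5)
w2 = Dw1 = ((-1)·4 + 7·14 + (-2)·5; 7·4 + 2·14 + 5·5; (-2)·4 + 5·14 + 2·5) = (84, 81, 72)
w3 = Dw2 = (339, 1110, 381)
Dw3 = (6669, 6498, 5634)
w3·Dw3 = 339·6669 + 1110·6498 + 381·5634 = 11620125; w3·w3 = 339·339 + 1110·1110 + 381·381 = 1492182
λ ≈ 11620125/1492182 = 7.78734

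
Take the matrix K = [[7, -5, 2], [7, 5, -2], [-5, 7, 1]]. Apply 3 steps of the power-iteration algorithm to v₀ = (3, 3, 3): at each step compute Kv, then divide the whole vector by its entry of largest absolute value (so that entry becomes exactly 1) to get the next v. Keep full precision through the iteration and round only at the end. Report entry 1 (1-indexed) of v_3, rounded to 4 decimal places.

Kv0 = (12.00000, 30.00000, 9.00000); divide by 30.00000 → v1 = (0.40000, 1.00000, 0.30000)
Kv1 = (-1.60000, 7.20000, 5.30000); divide by 7.20000 → v2 = (-0.22222, 1.00000, 0.73611)
Kv2 = (-5.08333, 1.97222, 8.84722); divide by 8.84722 → v3 = (-0.57457, 0.22292, 1.00000)
Requested entry of v3: -1098/1911 = -0.5746

-0.5746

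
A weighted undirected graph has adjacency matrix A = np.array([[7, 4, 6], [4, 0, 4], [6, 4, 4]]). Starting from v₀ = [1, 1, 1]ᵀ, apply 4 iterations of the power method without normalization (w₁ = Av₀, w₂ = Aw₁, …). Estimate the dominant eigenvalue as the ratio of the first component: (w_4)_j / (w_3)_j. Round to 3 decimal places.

λ ≈ 13.948

w1 = Av₀ = (17, 8, 14)
w2 = Aw1 = (235, 124, 190)
w3 = Aw2 = (3281, 1700, 2666)
w4 = Aw3 = (45763, 23788, 37150)
Ratio at component: 45763 / 3281 = 13.948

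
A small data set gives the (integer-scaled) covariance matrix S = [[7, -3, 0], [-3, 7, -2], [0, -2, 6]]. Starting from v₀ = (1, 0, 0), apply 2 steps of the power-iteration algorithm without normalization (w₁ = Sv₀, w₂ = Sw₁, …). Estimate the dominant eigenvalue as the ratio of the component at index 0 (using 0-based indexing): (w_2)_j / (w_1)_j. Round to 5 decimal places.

w1 = Sv₀ = (7, -3, 0)
w2 = Sw1 = (58, -42, 6)
Ratio at component: 58 / 7 = 8.28571

8.28571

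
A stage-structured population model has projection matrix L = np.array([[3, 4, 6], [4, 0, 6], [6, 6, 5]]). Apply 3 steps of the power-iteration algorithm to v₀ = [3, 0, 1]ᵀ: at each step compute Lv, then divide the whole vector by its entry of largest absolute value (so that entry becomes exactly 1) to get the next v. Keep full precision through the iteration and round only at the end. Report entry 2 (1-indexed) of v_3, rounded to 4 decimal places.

Lv0 = (15.00000, 18.00000, 23.00000); divide by 23.00000 → v1 = (0.65217, 0.78261, 1.00000)
Lv1 = (11.08696, 8.60870, 13.60870); divide by 13.60870 → v2 = (0.81470, 0.63259, 1.00000)
Lv2 = (10.97444, 9.25879, 13.68371); divide by 13.68371 → v3 = (0.80201, 0.67663, 1.00000)
Requested entry of v3: 2898/4283 = 0.6766

0.6766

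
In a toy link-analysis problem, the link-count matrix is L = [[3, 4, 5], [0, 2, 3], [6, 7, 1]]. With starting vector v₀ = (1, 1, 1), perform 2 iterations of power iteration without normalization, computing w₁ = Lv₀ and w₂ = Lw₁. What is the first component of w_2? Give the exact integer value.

w1 = Lv₀ = (3·1 + 4·1 + 5·1; 0·1 + 2·1 + 3·1; 6·1 + 7·1 + 1·1) = (12, 5, 14)
w2 = Lw1 = (3·12 + 4·5 + 5·14; 0·12 + 2·5 + 3·14; 6·12 + 7·5 + 1·14) = (126, 52, 121)
The requested component of w2 is 126.

126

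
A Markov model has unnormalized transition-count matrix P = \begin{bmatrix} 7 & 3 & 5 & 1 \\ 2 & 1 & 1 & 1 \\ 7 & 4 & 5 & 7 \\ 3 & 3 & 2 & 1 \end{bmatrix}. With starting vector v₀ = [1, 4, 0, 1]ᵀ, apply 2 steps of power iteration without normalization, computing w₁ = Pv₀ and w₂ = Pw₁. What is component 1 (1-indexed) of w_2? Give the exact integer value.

327

w1 = Pv₀ = (7·1 + 3·4 + 5·0 + 1·1; 2·1 + 1·4 + 1·0 + 1·1; 7·1 + 4·4 + 5·0 + 7·1; 3·1 + 3·4 + 2·0 + 1·1) = (20, 7, 30, 16)
w2 = Pw1 = (7·20 + 3·7 + 5·30 + 1·16; 2·20 + 1·7 + 1·30 + 1·16; 7·20 + 4·7 + 5·30 + 7·16; 3·20 + 3·7 + 2·30 + 1·16) = (327, 93, 430, 157)
The requested component of w2 is 327.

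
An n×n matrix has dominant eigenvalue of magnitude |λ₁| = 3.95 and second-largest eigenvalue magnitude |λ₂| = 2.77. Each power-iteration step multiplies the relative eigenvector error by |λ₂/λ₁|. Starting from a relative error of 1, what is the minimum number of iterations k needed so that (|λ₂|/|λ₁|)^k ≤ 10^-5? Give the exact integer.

33

|λ₂/λ₁| = 2.77/3.95 = 0.70127
Need k ≥ ln(10^-5) / ln(0.70127) = -11.5129 / -0.3549 ≈ 32.443
Smallest integer k satisfying the bound: 33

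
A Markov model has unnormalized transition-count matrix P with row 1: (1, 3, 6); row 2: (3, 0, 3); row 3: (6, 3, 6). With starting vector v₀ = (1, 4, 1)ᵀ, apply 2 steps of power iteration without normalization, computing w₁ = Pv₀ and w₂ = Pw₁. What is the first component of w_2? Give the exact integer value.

w1 = Pv₀ = (1·1 + 3·4 + 6·1; 3·1 + 0·4 + 3·1; 6·1 + 3·4 + 6·1) = (19, 6, 24)
w2 = Pw1 = (1·19 + 3·6 + 6·24; 3·19 + 0·6 + 3·24; 6·19 + 3·6 + 6·24) = (181, 129, 276)
The requested component of w2 is 181.

181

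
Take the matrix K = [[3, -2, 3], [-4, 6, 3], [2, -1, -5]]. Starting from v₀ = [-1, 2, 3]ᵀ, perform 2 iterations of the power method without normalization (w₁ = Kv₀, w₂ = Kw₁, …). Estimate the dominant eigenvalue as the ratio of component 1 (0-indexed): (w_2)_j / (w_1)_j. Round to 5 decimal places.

w1 = Kv₀ = (3·(-1) + (-2)·2 + 3·3; (-4)·(-1) + 6·2 + 3·3; 2·(-1) + (-1)·2 + (-5)·3) = (2, 25, -19)
w2 = Kw1 = (3·2 + (-2)·25 + 3·(-19); (-4)·2 + 6·25 + 3·(-19); 2·2 + (-1)·25 + (-5)·(-19)) = (-101, 85, 74)
Ratio at component: 85 / 25 = 3.40000

3.40000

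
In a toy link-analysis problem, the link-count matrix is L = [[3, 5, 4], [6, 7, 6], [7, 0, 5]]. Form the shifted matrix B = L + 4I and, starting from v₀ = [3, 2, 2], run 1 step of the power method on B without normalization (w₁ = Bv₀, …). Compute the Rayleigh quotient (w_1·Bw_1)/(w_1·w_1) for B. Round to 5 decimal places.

B = L + 4I has rows (7, 5, 4); (6, 11, 6); (7, 0, 9)
w1 = Bv₀ = (39, 52, 39)
Bw1 = (689, 1040, 624)
w1·Bw1 = 105287; w1·w1 = 5746; μ ≈ 105287/5746 = 18.32353

18.32353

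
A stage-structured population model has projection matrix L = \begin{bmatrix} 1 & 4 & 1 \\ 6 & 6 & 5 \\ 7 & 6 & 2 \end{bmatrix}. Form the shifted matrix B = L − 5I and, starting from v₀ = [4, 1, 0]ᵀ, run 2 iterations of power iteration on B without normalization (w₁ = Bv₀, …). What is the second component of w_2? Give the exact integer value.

B = L − 5I has rows (-4, 4, 1); (6, 1, 5); (7, 6, -3)
w1 = Bv₀ = ((-4)·4 + 4·1 + 1·0; 6·4 + 1·1 + 5·0; 7·4 + 6·1 + (-3)·0) = (-12, 25, 34)
w2 = Bw1 = ((-4)·(-12) + 4·25 + 1·34; 6·(-12) + 1·25 + 5·34; 7·(-12) + 6·25 + (-3)·34) = (182, 123, -36)
Requested component of w2: 123

123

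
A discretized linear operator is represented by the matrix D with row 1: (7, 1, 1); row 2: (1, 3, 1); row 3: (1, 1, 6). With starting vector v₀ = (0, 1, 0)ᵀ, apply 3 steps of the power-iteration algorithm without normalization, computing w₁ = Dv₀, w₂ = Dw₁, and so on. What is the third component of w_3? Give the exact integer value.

82

w1 = Dv₀ = (1, 3, 1)
w2 = Dw1 = (11, 11, 10)
w3 = Dw2 = (98, 54, 82)
The requested component of w3 is 82.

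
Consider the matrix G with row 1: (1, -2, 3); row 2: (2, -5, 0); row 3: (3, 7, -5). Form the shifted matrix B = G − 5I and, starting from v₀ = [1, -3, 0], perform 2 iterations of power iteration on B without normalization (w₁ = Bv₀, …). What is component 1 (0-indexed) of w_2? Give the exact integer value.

-316

B = G − 5I has rows (-4, -2, 3); (2, -10, 0); (3, 7, -10)
w1 = Bv₀ = ((-4)·1 + (-2)·(-3) + 3·0; 2·1 + (-10)·(-3) + 0·0; 3·1 + 7·(-3) + (-10)·0) = (2, 32, -18)
w2 = Bw1 = ((-4)·2 + (-2)·32 + 3·(-18); 2·2 + (-10)·32 + 0·(-18); 3·2 + 7·32 + (-10)·(-18)) = (-126, -316, 410)
Requested component of w2: -316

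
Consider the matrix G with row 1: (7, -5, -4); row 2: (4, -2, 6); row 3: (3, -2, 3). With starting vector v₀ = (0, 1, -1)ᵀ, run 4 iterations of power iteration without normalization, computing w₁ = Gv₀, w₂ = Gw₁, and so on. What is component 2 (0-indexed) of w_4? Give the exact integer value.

w1 = Gv₀ = (7·0 + (-5)·1 + (-4)·(-1); 4·0 + (-2)·1 + 6·(-1); 3·0 + (-2)·1 + 3·(-1)) = (-1, -8, -5)
w2 = Gw1 = (7·(-1) + (-5)·(-8) + (-4)·(-5); 4·(-1) + (-2)·(-8) + 6·(-5); 3·(-1) + (-2)·(-8) + 3·(-5)) = (53, -18, -2)
w3 = Gw2 = (469, 236, 189)
w4 = Gw3 = (1347, 2538, 1502)
The requested component of w4 is 1502.

1502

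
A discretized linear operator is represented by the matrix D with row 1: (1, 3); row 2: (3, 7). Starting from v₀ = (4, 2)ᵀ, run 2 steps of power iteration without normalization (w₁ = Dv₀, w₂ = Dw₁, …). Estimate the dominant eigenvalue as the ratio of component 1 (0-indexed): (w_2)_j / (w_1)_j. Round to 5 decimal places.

λ ≈ 8.15385

w1 = Dv₀ = (10, 26)
w2 = Dw1 = (88, 212)
Ratio at component: 212 / 26 = 8.15385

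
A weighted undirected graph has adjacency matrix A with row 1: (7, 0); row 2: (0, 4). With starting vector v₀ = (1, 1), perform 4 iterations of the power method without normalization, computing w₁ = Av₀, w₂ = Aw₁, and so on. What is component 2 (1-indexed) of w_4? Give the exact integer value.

w1 = Av₀ = (7·1 + 0·1; 0·1 + 4·1) = (7, 4)
w2 = Aw1 = (7·7 + 0·4; 0·7 + 4·4) = (49, 16)
w3 = Aw2 = (343, 64)
w4 = Aw3 = (2401, 256)
The requested component of w4 is 256.

256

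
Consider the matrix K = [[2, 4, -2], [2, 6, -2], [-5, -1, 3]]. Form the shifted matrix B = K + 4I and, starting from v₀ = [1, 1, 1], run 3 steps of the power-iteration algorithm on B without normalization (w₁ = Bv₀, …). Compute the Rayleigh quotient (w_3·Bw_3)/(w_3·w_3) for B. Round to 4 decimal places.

μ ≈ 13.1831

B = K + 4I has rows (6, 4, -2); (2, 10, -2); (-5, -1, 7)
w1 = Bv₀ = (8, 10, 1)
w2 = Bw1 = (86, 114, -43)
w3 = Bw2 = (1058, 1398, -845)
Bw3 = (13630, 17786, -12603)
w3·Bw3 = 49934903; w3·w3 = 3787793; μ ≈ 49934903/3787793 = 13.1831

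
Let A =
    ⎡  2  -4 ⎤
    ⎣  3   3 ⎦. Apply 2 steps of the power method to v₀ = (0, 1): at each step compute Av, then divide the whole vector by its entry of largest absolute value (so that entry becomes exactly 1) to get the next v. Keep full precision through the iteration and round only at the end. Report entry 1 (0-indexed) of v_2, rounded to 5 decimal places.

0.15000

Av0 = (-4.000000, 3.000000); divide by -4.000000 → v1 = (1.000000, -0.750000)
Av1 = (5.000000, 0.750000); divide by 5.000000 → v2 = (1.000000, 0.150000)
Requested entry of v2: -3/-20 = 0.15000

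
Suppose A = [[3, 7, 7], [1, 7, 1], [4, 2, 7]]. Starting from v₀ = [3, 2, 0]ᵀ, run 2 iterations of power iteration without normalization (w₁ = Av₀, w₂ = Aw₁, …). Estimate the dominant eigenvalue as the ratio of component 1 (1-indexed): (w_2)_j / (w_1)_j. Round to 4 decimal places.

w1 = Av₀ = (3·3 + 7·2 + 7·0; 1·3 + 7·2 + 1·0; 4·3 + 2·2 + 7·0) = (23, 17, 16)
w2 = Aw1 = (3·23 + 7·17 + 7·16; 1·23 + 7·17 + 1·16; 4·23 + 2·17 + 7·16) = (300, 158, 238)
Ratio at component: 300 / 23 = 13.0435

λ ≈ 13.0435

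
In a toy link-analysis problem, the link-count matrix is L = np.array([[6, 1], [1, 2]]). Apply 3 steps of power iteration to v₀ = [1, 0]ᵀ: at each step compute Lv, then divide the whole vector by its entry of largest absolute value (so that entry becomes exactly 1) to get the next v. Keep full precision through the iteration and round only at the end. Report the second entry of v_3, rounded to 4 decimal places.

0.2304

Lv0 = (6.00000, 1.00000); divide by 6.00000 → v1 = (1.00000, 0.16667)
Lv1 = (6.16667, 1.33333); divide by 6.16667 → v2 = (1.00000, 0.21622)
Lv2 = (6.21622, 1.43243); divide by 6.21622 → v3 = (1.00000, 0.23043)
Requested entry of v3: 53/230 = 0.2304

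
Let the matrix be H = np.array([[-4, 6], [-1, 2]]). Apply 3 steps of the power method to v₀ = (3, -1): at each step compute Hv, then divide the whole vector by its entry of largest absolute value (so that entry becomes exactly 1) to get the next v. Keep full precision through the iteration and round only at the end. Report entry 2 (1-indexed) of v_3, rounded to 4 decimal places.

0.2167

Hv0 = (-18.00000, -5.00000); divide by -18.00000 → v1 = (1.00000, 0.27778)
Hv1 = (-2.33333, -0.44444); divide by -2.33333 → v2 = (1.00000, 0.19048)
Hv2 = (-2.85714, -0.61905); divide by -2.85714 → v3 = (1.00000, 0.21667)
Requested entry of v3: -26/-120 = 0.2167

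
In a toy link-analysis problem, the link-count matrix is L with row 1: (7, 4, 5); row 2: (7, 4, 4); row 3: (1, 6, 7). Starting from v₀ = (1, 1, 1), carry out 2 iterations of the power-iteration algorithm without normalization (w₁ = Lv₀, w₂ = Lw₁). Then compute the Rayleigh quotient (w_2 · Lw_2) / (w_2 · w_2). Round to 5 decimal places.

14.96714

w1 = Lv₀ = (16, 15, 14)
w2 = Lw1 = (242, 228, 204)
Lw2 = (3626, 3422, 3038)
w2·Lw2 = 242·3626 + 228·3422 + 204·3038 = 2277460; w2·w2 = 242·242 + 228·228 + 204·204 = 152164
λ ≈ 2277460/152164 = 14.96714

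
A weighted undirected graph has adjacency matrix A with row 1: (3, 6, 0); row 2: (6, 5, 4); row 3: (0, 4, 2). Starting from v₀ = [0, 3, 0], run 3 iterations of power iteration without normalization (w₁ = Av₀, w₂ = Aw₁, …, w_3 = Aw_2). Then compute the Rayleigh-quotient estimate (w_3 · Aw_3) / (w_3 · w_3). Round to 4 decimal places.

w1 = Av₀ = (18, 15, 12)
w2 = Aw1 = (144, 231, 84)
w3 = Aw2 = (1818, 2355, 1092)
Aw3 = (19584, 27051, 11604)
w3·Aw3 = 1818·19584 + 2355·27051 + 1092·11604 = 111980385; w3·w3 = 1818·1818 + 2355·2355 + 1092·1092 = 10043613
λ ≈ 111980385/10043613 = 11.1494

11.1494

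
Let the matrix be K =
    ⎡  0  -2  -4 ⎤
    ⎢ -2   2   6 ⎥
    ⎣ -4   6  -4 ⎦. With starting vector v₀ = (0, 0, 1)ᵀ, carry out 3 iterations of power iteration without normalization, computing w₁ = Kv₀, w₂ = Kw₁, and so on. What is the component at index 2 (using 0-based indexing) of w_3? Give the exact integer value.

w1 = Kv₀ = (-4, 6, -4)
w2 = Kw1 = (4, -4, 68)
w3 = Kw2 = (-264, 392, -312)
The requested component of w3 is -312.

-312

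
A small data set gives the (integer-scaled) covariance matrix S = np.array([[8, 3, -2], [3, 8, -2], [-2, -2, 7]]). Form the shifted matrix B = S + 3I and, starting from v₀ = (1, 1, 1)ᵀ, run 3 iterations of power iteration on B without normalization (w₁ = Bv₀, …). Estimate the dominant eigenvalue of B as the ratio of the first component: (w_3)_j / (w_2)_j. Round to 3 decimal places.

13.846

B = S + 3I has rows (11, 3, -2); (3, 11, -2); (-2, -2, 10)
w1 = Bv₀ = (12, 12, 6)
w2 = Bw1 = (156, 156, 12)
w3 = Bw2 = (2160, 2160, -504)
Ratio: 2160/156 = 13.846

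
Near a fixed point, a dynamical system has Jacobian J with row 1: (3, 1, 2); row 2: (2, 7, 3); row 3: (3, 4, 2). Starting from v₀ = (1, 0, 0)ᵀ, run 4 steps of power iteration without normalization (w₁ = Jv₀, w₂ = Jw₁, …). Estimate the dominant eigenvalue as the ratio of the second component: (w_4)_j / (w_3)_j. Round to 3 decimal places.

w1 = Jv₀ = (3·1 + 1·0 + 2·0; 2·1 + 7·0 + 3·0; 3·1 + 4·0 + 2·0) = (3, 2, 3)
w2 = Jw1 = (3·3 + 1·2 + 2·3; 2·3 + 7·2 + 3·3; 3·3 + 4·2 + 2·3) = (17, 29, 23)
w3 = Jw2 = (126, 306, 213)
w4 = Jw3 = (1110, 3033, 2028)
Ratio at component: 3033 / 306 = 9.912

9.912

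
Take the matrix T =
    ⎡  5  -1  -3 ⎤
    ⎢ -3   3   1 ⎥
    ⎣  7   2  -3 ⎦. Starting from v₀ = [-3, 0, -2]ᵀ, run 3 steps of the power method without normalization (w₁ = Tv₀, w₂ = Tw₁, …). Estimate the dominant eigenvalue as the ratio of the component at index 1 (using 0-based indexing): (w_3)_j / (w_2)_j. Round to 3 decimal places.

w1 = Tv₀ = (-9, 7, -15)
w2 = Tw1 = (-7, 33, -4)
w3 = Tw2 = (-56, 116, 29)
Ratio at component: 116 / 33 = 3.515

3.515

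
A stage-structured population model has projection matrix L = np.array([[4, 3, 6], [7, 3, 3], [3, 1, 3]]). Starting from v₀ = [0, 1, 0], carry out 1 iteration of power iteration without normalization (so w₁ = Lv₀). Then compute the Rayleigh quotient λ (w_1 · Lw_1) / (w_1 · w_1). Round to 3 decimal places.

10.263

w1 = Lv₀ = (4·0 + 3·1 + 6·0; 7·0 + 3·1 + 3·0; 3·0 + 1·1 + 3·0) = (3, 3, 1)
Lw1 = (27, 33, 15)
w1·Lw1 = 3·27 + 3·33 + 1·15 = 195; w1·w1 = 3·3 + 3·3 + 1·1 = 19
λ ≈ 195/19 = 10.263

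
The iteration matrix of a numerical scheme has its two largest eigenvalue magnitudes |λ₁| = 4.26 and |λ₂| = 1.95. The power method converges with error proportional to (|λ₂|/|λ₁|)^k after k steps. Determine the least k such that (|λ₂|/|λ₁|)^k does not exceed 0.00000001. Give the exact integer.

|λ₂/λ₁| = 1.95/4.26 = 0.45775
Need k ≥ ln(0.00000001) / ln(0.45775) = -18.4207 / -0.7814 ≈ 23.573
Smallest integer k satisfying the bound: 24

24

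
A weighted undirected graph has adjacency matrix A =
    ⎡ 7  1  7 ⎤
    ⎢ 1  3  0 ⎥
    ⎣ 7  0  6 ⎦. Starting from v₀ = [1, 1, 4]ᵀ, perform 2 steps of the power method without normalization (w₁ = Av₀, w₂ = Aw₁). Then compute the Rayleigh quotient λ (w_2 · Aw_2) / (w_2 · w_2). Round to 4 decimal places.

13.5684

w1 = Av₀ = (7·1 + 1·1 + 7·4; 1·1 + 3·1 + 0·4; 7·1 + 0·1 + 6·4) = (36, 4, 31)
w2 = Aw1 = (7·36 + 1·4 + 7·31; 1·36 + 3·4 + 0·31; 7·36 + 0·4 + 6·31) = (473, 48, 438)
Aw2 = (6425, 617, 5939)
w2·Aw2 = 473·6425 + 48·617 + 438·5939 = 5669923; w2·w2 = 473·473 + 48·48 + 438·438 = 417877
λ ≈ 5669923/417877 = 13.5684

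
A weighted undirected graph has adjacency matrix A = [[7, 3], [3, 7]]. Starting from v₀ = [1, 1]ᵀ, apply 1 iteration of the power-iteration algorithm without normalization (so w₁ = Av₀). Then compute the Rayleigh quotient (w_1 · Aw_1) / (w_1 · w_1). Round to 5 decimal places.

10.00000

w1 = Av₀ = (10, 10)
Aw1 = (100, 100)
w1·Aw1 = 10·100 + 10·100 = 2000; w1·w1 = 10·10 + 10·10 = 200
λ ≈ 2000/200 = 10.00000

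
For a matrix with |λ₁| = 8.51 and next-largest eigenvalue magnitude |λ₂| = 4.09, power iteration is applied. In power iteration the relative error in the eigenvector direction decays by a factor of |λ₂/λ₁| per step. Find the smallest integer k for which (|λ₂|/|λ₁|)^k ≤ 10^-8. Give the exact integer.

26

|λ₂/λ₁| = 4.09/8.51 = 0.48061
Need k ≥ ln(10^-8) / ln(0.48061) = -18.4207 / -0.7327 ≈ 25.141
Smallest integer k satisfying the bound: 26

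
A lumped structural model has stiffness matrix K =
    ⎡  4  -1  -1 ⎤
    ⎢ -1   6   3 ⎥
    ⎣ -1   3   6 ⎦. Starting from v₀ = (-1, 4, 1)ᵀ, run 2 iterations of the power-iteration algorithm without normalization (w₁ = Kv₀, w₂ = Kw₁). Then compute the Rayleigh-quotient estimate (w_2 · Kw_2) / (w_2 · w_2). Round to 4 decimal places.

9.3500

w1 = Kv₀ = (4·(-1) + (-1)·4 + (-1)·1; (-1)·(-1) + 6·4 + 3·1; (-1)·(-1) + 3·4 + 6·1) = (-9, 28, 19)
w2 = Kw1 = (4·(-9) + (-1)·28 + (-1)·19; (-1)·(-9) + 6·28 + 3·19; (-1)·(-9) + 3·28 + 6·19) = (-83, 234, 207)
Kw2 = (-773, 2108, 2027)
w2·Kw2 = (-83)·(-773) + 234·2108 + 207·2027 = 977020; w2·w2 = (-83)·(-83) + 234·234 + 207·207 = 104494
λ ≈ 977020/104494 = 9.3500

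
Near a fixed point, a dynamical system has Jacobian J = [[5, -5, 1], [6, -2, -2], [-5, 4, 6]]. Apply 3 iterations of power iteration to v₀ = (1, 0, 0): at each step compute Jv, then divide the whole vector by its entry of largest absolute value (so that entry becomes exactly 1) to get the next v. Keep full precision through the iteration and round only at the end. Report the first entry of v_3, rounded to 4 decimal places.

1.0000

Jv0 = (5.00000, 6.00000, -5.00000); divide by 6.00000 → v1 = (0.83333, 1.00000, -0.83333)
Jv1 = (-1.66667, 4.66667, -5.16667); divide by -5.16667 → v2 = (0.32258, -0.90323, 1.00000)
Jv2 = (7.12903, 1.74194, 0.77419); divide by 7.12903 → v3 = (1.00000, 0.24434, 0.10860)
Requested entry of v3: -221/-221 = 1.0000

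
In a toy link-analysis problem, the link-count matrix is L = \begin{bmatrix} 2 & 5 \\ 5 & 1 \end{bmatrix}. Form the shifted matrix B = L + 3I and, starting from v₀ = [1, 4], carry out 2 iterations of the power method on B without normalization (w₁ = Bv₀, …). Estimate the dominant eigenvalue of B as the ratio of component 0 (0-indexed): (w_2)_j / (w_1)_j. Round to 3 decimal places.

9.200

B = L + 3I has rows (5, 5); (5, 4)
w1 = Bv₀ = (5·1 + 5·4; 5·1 + 4·4) = (25, 21)
w2 = Bw1 = (5·25 + 5·21; 5·25 + 4·21) = (230, 209)
Ratio: 230/25 = 9.200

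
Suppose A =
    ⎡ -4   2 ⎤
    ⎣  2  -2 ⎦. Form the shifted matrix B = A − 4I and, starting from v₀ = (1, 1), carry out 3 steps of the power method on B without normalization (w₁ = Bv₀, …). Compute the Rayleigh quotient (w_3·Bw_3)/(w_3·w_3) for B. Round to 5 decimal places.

μ ≈ -8.10657

B = A − 4I has rows (-8, 2); (2, -6)
w1 = Bv₀ = ((-8)·1 + 2·1; 2·1 + (-6)·1) = (-6, -4)
w2 = Bw1 = ((-8)·(-6) + 2·(-4); 2·(-6) + (-6)·(-4)) = (40, 12)
w3 = Bw2 = (-296, 8)
Bw3 = (2384, -640)
w3·Bw3 = -710784; w3·w3 = 87680; μ ≈ -710784/87680 = -8.10657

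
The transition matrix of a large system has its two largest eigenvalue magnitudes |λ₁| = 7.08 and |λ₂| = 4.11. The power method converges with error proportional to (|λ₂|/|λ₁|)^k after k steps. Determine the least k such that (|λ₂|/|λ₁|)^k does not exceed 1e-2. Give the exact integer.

|λ₂/λ₁| = 4.11/7.08 = 0.58051
Need k ≥ ln(1e-2) / ln(0.58051) = -4.6052 / -0.5439 ≈ 8.468
Smallest integer k satisfying the bound: 9

9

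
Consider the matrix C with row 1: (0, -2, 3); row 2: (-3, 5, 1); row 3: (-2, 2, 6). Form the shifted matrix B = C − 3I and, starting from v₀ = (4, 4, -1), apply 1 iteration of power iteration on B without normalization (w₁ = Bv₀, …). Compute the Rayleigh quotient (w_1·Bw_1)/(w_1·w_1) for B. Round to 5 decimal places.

B = C − 3I has rows (-3, -2, 3); (-3, 2, 1); (-2, 2, 3)
w1 = Bv₀ = (-23, -5, -3)
Bw1 = (70, 56, 27)
w1·Bw1 = -1971; w1·w1 = 563; μ ≈ -1971/563 = -3.50089

-3.50089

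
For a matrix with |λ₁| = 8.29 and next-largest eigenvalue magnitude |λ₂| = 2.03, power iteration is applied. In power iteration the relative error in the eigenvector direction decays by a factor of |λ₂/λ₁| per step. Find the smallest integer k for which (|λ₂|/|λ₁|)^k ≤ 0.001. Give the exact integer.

|λ₂/λ₁| = 2.03/8.29 = 0.24487
Need k ≥ ln(0.001) / ln(0.24487) = -6.9078 / -1.4070 ≈ 4.910
Smallest integer k satisfying the bound: 5

5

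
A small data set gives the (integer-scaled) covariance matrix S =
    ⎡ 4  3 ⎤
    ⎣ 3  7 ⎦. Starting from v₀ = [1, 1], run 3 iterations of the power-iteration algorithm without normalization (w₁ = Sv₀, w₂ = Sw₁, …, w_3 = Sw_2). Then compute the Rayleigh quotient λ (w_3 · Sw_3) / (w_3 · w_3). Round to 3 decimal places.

w1 = Sv₀ = (4·1 + 3·1; 3·1 + 7·1) = (7, 10)
w2 = Sw1 = (4·7 + 3·10; 3·7 + 7·10) = (58, 91)
w3 = Sw2 = (505, 811)
Sw3 = (4453, 7192)
w3·Sw3 = 505·4453 + 811·7192 = 8081477; w3·w3 = 505·505 + 811·811 = 912746
λ ≈ 8081477/912746 = 8.854

8.854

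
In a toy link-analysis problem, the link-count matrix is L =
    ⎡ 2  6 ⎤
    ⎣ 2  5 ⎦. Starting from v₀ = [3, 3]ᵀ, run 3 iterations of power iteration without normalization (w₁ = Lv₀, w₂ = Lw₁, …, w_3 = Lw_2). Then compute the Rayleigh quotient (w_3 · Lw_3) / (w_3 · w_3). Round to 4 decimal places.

λ ≈ 7.2749

w1 = Lv₀ = (2·3 + 6·3; 2·3 + 5·3) = (24, 21)
w2 = Lw1 = (2·24 + 6·21; 2·24 + 5·21) = (174, 153)
w3 = Lw2 = (1266, 1113)
Lw3 = (9210, 8097)
w3·Lw3 = 1266·9210 + 1113·8097 = 20671821; w3·w3 = 1266·1266 + 1113·1113 = 2841525
λ ≈ 20671821/2841525 = 7.2749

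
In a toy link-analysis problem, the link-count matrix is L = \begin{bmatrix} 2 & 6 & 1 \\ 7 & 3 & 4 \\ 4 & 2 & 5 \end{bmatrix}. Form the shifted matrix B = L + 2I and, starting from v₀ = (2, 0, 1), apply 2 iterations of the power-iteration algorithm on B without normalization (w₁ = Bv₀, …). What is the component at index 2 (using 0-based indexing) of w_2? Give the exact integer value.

B = L + 2I has rows (4, 6, 1); (7, 5, 4); (4, 2, 7)
w1 = Bv₀ = (4·2 + 6·0 + 1·1; 7·2 + 5·0 + 4·1; 4·2 + 2·0 + 7·1) = (9, 18, 15)
w2 = Bw1 = (4·9 + 6·18 + 1·15; 7·9 + 5·18 + 4·15; 4·9 + 2·18 + 7·15) = (159, 213, 177)
Requested component of w2: 177

177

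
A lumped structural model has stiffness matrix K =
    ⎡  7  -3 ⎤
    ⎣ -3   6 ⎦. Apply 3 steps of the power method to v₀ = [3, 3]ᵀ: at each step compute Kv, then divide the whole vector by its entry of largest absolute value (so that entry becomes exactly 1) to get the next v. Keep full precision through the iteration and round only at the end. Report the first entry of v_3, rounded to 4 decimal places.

1.0000

Kv0 = (12.00000, 9.00000); divide by 12.00000 → v1 = (1.00000, 0.75000)
Kv1 = (4.75000, 1.50000); divide by 4.75000 → v2 = (1.00000, 0.31579)
Kv2 = (6.05263, -1.10526); divide by 6.05263 → v3 = (1.00000, -0.18261)
Requested entry of v3: 345/345 = 1.0000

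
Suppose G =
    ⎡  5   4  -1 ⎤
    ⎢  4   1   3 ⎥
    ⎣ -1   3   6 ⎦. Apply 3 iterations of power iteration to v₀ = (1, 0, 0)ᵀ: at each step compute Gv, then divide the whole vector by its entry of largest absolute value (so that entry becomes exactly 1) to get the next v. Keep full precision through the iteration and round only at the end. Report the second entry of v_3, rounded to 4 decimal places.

0.6553

Gv0 = (5.00000, 4.00000, -1.00000); divide by 5.00000 → v1 = (1.00000, 0.80000, -0.20000)
Gv1 = (8.40000, 4.20000, 0.20000); divide by 8.40000 → v2 = (1.00000, 0.50000, 0.02381)
Gv2 = (6.97619, 4.57143, 0.64286); divide by 6.97619 → v3 = (1.00000, 0.65529, 0.09215)
Requested entry of v3: 192/293 = 0.6553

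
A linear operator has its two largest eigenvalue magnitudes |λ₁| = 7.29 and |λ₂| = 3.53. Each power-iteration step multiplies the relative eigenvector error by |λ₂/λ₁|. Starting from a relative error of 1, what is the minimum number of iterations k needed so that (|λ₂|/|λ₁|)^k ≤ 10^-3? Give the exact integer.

10

|λ₂/λ₁| = 3.53/7.29 = 0.48422
Need k ≥ ln(10^-3) / ln(0.48422) = -6.9078 / -0.7252 ≈ 9.525
Smallest integer k satisfying the bound: 10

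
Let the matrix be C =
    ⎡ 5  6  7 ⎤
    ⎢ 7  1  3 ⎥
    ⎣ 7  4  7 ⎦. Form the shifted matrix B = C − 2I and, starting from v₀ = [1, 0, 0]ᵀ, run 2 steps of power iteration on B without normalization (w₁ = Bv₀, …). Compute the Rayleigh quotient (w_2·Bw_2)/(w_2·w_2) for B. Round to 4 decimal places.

B = C − 2I has rows (3, 6, 7); (7, -1, 3); (7, 4, 5)
w1 = Bv₀ = (3·1 + 6·0 + 7·0; 7·1 + (-1)·0 + 3·0; 7·1 + 4·0 + 5·0) = (3, 7, 7)
w2 = Bw1 = (3·3 + 6·7 + 7·7; 7·3 + (-1)·7 + 3·7; 7·3 + 4·7 + 5·7) = (100, 35, 84)
Bw2 = (1098, 917, 1260)
w2·Bw2 = 247735; w2·w2 = 18281; μ ≈ 247735/18281 = 13.5515

μ ≈ 13.5515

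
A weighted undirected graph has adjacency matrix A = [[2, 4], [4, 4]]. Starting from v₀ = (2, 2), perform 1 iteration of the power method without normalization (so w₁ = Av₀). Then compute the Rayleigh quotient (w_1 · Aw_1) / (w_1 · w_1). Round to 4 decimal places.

w1 = Av₀ = (2·2 + 4·2; 4·2 + 4·2) = (12, 16)
Aw1 = (88, 112)
w1·Aw1 = 12·88 + 16·112 = 2848; w1·w1 = 12·12 + 16·16 = 400
λ ≈ 2848/400 = 7.1200

λ ≈ 7.1200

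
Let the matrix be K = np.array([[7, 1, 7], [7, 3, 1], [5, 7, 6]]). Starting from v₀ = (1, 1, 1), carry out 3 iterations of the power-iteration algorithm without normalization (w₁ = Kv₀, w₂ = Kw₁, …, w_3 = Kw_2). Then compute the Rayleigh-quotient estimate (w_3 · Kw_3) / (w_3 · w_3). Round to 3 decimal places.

15.106

w1 = Kv₀ = (7·1 + 1·1 + 7·1; 7·1 + 3·1 + 1·1; 5·1 + 7·1 + 6·1) = (15, 11, 18)
w2 = Kw1 = (7·15 + 1·11 + 7·18; 7·15 + 3·11 + 1·18; 5·15 + 7·11 + 6·18) = (242, 156, 260)
w3 = Kw2 = (3670, 2422, 3862)
Kw3 = (55146, 36818, 58476)
w3·Kw3 = 3670·55146 + 2422·36818 + 3862·58476 = 517393328; w3·w3 = 3670·3670 + 2422·2422 + 3862·3862 = 34250028
λ ≈ 517393328/34250028 = 15.106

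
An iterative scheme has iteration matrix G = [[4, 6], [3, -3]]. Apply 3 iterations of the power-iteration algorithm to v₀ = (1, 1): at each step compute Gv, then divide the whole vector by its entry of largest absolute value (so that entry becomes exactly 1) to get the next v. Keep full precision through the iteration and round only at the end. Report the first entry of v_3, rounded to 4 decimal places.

1.0000

Gv0 = (10.00000, 0.00000); divide by 10.00000 → v1 = (1.00000, 0.00000)
Gv1 = (4.00000, 3.00000); divide by 4.00000 → v2 = (1.00000, 0.75000)
Gv2 = (8.50000, 0.75000); divide by 8.50000 → v3 = (1.00000, 0.08824)
Requested entry of v3: 340/340 = 1.0000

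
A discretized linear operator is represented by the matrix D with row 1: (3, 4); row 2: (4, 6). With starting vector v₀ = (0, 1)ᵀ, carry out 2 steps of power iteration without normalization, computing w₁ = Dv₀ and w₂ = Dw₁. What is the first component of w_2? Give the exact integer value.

36

w1 = Dv₀ = (3·0 + 4·1; 4·0 + 6·1) = (4, 6)
w2 = Dw1 = (3·4 + 4·6; 4·4 + 6·6) = (36, 52)
The requested component of w2 is 36.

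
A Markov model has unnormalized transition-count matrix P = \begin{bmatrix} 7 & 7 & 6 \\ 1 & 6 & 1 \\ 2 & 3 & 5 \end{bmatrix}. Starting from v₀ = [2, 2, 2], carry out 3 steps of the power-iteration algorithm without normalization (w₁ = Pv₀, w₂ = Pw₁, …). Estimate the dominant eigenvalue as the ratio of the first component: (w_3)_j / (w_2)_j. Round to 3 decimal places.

11.805

w1 = Pv₀ = (40, 16, 20)
w2 = Pw1 = (512, 156, 228)
w3 = Pw2 = (6044, 1676, 2632)
Ratio at component: 6044 / 512 = 11.805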